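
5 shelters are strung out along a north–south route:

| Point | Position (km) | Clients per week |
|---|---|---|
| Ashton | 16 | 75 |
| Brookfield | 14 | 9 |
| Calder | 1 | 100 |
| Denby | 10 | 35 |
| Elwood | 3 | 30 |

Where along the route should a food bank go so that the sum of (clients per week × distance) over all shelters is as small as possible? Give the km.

For a sum of weighted absolute distances on a line, the optimum is the weighted median (not the mean). Total weight W = 249; half-weight = 124.5.
Sort by position and accumulate weight:
  km 1 (Calder, w=100) → cum 100
  km 3 (Elwood, w=30) → cum 130  ≥ 124.5 → median here
  km 10 (Denby, w=35) → cum 165
  km 14 (Brookfield, w=9) → cum 174
  km 16 (Ashton, w=75) → cum 249
Optimal location: km 3.

x = 3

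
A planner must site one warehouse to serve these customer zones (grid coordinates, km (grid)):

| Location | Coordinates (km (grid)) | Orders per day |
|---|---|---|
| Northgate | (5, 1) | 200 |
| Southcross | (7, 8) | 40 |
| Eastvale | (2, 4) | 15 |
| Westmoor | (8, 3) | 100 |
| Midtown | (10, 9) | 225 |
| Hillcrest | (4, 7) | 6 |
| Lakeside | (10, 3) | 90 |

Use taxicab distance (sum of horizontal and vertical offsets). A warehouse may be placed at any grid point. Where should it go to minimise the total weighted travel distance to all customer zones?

(8, 3)

Manhattan distance separates: Σwᵢ(|x−xᵢ|+|y−yᵢ|) = Σwᵢ|x−xᵢ| + Σwᵢ|y−yᵢ|, so x and y are optimised independently as 1-D weighted medians.
Total weight W = 676; half = 338.
x-coordinate, sorted with cumulative weight:
  x=2 (Eastvale, w=15) cum 15
  x=4 (Hillcrest, w=6) cum 21
  x=5 (Northgate, w=200) cum 221
  x=7 (Southcross, w=40) cum 261
  x=8 (Westmoor, w=100) cum 361  ← median
  x=10 (Midtown, w=225) cum 586
  x=10 (Lakeside, w=90) cum 676
⇒ x* = 8
y-coordinate, sorted with cumulative weight:
  y=1 (Northgate, w=200) cum 200
  y=3 (Westmoor, w=100) cum 300
  y=3 (Lakeside, w=90) cum 390  ← median
  y=4 (Eastvale, w=15) cum 405
  y=7 (Hillcrest, w=6) cum 411
  y=8 (Southcross, w=40) cum 451
  y=9 (Midtown, w=225) cum 676
⇒ y* = 3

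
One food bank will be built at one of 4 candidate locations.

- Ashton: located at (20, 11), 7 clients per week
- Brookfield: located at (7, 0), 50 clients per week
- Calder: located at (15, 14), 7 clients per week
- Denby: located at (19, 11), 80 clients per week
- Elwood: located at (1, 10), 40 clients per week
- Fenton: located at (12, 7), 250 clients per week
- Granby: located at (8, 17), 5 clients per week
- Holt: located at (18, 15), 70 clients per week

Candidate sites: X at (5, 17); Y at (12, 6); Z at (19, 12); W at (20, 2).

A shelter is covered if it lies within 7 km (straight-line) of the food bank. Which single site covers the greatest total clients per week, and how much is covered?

Coverage radius r = 7 km; a point is covered iff (Δx)²+(Δy)² ≤ 7² = 49.
  X (5, 17): covers {Granby} → 5
  Y (12, 6): covers {Fenton} → 250
  Z (19, 12): covers {Ashton, Calder, Denby, Holt} → 164
  W (20, 2): covers {none} → 0
Maximum coverage at Y: 250 clients per week.

Y, covering 250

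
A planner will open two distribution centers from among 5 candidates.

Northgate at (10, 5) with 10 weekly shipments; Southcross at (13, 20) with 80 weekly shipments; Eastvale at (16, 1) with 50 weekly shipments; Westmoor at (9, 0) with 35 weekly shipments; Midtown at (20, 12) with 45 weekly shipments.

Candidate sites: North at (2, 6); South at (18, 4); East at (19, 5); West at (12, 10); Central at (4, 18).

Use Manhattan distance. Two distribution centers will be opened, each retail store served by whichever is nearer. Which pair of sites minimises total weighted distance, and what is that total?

Evaluate every pair (each demand assigned to the nearer of the two):
  {South, West}: total = 2105
  {East, West}: total = 2115
  {South, Central}: total = 2125
  {East, Central}: total = 2205
  {North, West}: total = 2505
  {West, Central}: total = 2505
  {South, East}: total = 2835
  {North, South}: total = 2925
  {North, East}: total = 2935
  {North, Central}: total = 3365
Best pair: {South, West} with total 2105.

{South, West}, total 2105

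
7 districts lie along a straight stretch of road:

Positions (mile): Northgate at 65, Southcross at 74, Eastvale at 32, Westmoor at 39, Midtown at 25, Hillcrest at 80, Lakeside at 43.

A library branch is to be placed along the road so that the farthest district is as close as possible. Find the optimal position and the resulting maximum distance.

The 1-center on a line is the midpoint of the two extreme points: leftmost at 25, rightmost at 80.
Optimal location = (25 + 80)/2 = 52.5; maximum distance = (80 − 25)/2 = 27.5.

location 52.5, max distance 27.5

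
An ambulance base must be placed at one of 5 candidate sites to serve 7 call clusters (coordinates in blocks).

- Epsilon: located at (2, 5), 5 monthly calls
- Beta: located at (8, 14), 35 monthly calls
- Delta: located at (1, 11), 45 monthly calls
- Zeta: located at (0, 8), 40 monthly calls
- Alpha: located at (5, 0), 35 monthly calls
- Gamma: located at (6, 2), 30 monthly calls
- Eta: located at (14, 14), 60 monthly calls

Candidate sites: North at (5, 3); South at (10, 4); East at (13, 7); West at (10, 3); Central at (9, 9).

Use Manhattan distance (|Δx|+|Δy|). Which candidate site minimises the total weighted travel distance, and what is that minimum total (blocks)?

Central, total 2470 blocks

Total weighted distance at each candidate:
  North (5, 3): total = 2820
  South (10, 4): total = 3080
  East (13, 7): total = 3130
  West (10, 3): total = 3200
  Central (9, 9): total = 2470
Minimum is at Central with total 2470 blocks.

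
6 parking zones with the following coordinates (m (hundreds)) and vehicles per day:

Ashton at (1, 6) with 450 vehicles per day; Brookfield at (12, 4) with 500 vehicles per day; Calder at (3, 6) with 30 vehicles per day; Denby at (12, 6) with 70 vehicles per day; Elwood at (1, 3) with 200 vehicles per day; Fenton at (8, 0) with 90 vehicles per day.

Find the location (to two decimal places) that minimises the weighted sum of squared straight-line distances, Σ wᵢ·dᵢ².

(6.19, 4.40)

The minimiser of Σwᵢ‖p−pᵢ‖² is the weighted centroid p* = (Σwᵢpᵢ)/(Σwᵢ).
Σwᵢ = 1340.
Σwᵢxᵢ = 450·1 + 500·12 + 30·3 + 70·12 + 200·1 + 90·8 = 8300.
Σwᵢyᵢ = 450·6 + 500·4 + 30·6 + 70·6 + 200·3 + 90·0 = 5900.
x* = 8300/1340 = 6.19, y* = 5900/1340 = 4.40.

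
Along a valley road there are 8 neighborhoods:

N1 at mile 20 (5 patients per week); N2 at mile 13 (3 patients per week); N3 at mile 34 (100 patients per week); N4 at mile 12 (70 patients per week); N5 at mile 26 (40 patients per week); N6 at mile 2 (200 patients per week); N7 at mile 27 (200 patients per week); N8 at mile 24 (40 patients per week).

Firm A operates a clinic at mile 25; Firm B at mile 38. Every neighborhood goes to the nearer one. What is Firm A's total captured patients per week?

The indifferent point is the midpoint (25+38)/2 = 31.5; neighborhoods left of it (closer to Firm A at 25) go to Firm A, those right go to Firm B.
  N6 at 2 (w=200) → Firm A
  N4 at 12 (w=70) → Firm A
  N2 at 13 (w=3) → Firm A
  N1 at 20 (w=5) → Firm A
  N8 at 24 (w=40) → Firm A
  N5 at 26 (w=40) → Firm A
  N7 at 27 (w=200) → Firm A
  N3 at 34 (w=100) → Firm B
Firm A captures 558; Firm B captures 100.

558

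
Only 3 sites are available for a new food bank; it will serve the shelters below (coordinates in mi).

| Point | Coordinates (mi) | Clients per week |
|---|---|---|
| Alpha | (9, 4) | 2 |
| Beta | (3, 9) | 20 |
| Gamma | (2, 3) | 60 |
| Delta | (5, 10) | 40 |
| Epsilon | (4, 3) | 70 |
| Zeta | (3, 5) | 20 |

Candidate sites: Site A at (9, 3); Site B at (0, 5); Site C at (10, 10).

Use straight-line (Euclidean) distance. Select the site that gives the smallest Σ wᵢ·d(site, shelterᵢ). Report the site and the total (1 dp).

Total weighted distance at each candidate:
  Site A (9, 3): total = 1390.7
  Site B (0, 5): total = 943.7
  Site C (10, 10): total = 1808.8
Minimum is at Site B with total 943.7 mi.

Site B, total 943.7 mi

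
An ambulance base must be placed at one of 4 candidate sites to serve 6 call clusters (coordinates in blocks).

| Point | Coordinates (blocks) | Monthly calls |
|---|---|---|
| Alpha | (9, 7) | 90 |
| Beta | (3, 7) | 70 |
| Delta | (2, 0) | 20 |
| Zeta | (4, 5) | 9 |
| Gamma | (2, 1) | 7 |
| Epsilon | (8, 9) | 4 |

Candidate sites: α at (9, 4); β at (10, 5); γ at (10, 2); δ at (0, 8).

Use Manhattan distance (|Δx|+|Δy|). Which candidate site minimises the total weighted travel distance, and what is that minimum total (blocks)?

Total weighted distance at each candidate:
  α (9, 4): total = 1268
  β (10, 5): total = 1322
  γ (10, 2): total = 1760
  δ (0, 8): total = 1542
Minimum is at α with total 1268 blocks.

α, total 1268 blocks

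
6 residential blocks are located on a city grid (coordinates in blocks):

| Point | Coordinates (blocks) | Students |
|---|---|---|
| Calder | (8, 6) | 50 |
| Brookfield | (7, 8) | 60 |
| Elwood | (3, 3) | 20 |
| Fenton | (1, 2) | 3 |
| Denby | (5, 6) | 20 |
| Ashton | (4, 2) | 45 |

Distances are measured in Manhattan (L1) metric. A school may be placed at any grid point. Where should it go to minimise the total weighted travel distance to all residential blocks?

Manhattan distance separates: Σwᵢ(|x−xᵢ|+|y−yᵢ|) = Σwᵢ|x−xᵢ| + Σwᵢ|y−yᵢ|, so x and y are optimised independently as 1-D weighted medians.
Total weight W = 198; half = 99.
x-coordinate, sorted with cumulative weight:
  x=1 (Fenton, w=3) cum 3
  x=3 (Elwood, w=20) cum 23
  x=4 (Ashton, w=45) cum 68
  x=5 (Denby, w=20) cum 88
  x=7 (Brookfield, w=60) cum 148  ← median
  x=8 (Calder, w=50) cum 198
⇒ x* = 7
y-coordinate, sorted with cumulative weight:
  y=2 (Fenton, w=3) cum 3
  y=2 (Ashton, w=45) cum 48
  y=3 (Elwood, w=20) cum 68
  y=6 (Calder, w=50) cum 118  ← median
  y=6 (Denby, w=20) cum 138
  y=8 (Brookfield, w=60) cum 198
⇒ y* = 6

(7, 6)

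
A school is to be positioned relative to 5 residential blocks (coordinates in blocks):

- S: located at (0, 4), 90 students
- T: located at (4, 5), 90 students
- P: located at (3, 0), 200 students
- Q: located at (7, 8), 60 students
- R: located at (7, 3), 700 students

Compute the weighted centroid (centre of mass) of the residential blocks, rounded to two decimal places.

The minimiser of Σwᵢ‖p−pᵢ‖² is the weighted centroid p* = (Σwᵢpᵢ)/(Σwᵢ).
Σwᵢ = 1140.
Σwᵢxᵢ = 90·0 + 90·4 + 200·3 + 60·7 + 700·7 = 6280.
Σwᵢyᵢ = 90·4 + 90·5 + 200·0 + 60·8 + 700·3 = 3390.
x* = 6280/1140 = 5.51, y* = 3390/1140 = 2.97.

(5.51, 2.97)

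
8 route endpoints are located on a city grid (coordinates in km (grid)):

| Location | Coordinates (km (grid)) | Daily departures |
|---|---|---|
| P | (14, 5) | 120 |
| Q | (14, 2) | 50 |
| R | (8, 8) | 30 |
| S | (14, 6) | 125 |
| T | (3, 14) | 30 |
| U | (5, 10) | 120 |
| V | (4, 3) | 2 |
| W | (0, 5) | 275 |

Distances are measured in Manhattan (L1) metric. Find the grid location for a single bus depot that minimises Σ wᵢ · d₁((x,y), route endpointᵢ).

(5, 5)

Manhattan distance separates: Σwᵢ(|x−xᵢ|+|y−yᵢ|) = Σwᵢ|x−xᵢ| + Σwᵢ|y−yᵢ|, so x and y are optimised independently as 1-D weighted medians.
Total weight W = 752; half = 376.
x-coordinate, sorted with cumulative weight:
  x=0 (W, w=275) cum 275
  x=3 (T, w=30) cum 305
  x=4 (V, w=2) cum 307
  x=5 (U, w=120) cum 427  ← median
  x=8 (R, w=30) cum 457
  x=14 (P, w=120) cum 577
  x=14 (Q, w=50) cum 627
  x=14 (S, w=125) cum 752
⇒ x* = 5
y-coordinate, sorted with cumulative weight:
  y=2 (Q, w=50) cum 50
  y=3 (V, w=2) cum 52
  y=5 (P, w=120) cum 172
  y=5 (W, w=275) cum 447  ← median
  y=6 (S, w=125) cum 572
  y=8 (R, w=30) cum 602
  y=10 (U, w=120) cum 722
  y=14 (T, w=30) cum 752
⇒ y* = 5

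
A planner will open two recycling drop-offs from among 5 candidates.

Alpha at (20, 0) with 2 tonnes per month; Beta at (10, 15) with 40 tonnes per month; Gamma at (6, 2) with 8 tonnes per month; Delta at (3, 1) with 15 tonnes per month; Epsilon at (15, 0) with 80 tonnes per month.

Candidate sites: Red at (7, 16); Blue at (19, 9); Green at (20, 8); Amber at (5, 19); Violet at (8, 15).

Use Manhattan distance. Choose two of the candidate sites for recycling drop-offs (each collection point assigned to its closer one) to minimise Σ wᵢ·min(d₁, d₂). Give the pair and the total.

{Green, Violet}, total 1541

Evaluate every pair (each demand assigned to the nearer of the two):
  {Green, Violet}: total = 1541
  {Blue, Violet}: total = 1545
  {Red, Green}: total = 1621
  {Red, Blue}: total = 1625
  {Green, Amber}: total = 1860
  {Blue, Amber}: total = 1864
  {Blue, Green}: total = 2176
  {Red, Violet}: total = 2299
  {Amber, Violet}: total = 2299
  {Red, Amber}: total = 2543
Best pair: {Green, Violet} with total 1541.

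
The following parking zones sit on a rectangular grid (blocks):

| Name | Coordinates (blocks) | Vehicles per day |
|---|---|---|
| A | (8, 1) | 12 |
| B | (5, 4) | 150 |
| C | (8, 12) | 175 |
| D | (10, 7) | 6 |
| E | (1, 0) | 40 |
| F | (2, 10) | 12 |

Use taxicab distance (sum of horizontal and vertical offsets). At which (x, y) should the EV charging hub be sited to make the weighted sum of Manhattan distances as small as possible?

Manhattan distance separates: Σwᵢ(|x−xᵢ|+|y−yᵢ|) = Σwᵢ|x−xᵢ| + Σwᵢ|y−yᵢ|, so x and y are optimised independently as 1-D weighted medians.
Total weight W = 395; half = 197.5.
x-coordinate, sorted with cumulative weight:
  x=1 (E, w=40) cum 40
  x=2 (F, w=12) cum 52
  x=5 (B, w=150) cum 202  ← median
  x=8 (A, w=12) cum 214
  x=8 (C, w=175) cum 389
  x=10 (D, w=6) cum 395
⇒ x* = 5
y-coordinate, sorted with cumulative weight:
  y=0 (E, w=40) cum 40
  y=1 (A, w=12) cum 52
  y=4 (B, w=150) cum 202  ← median
  y=7 (D, w=6) cum 208
  y=10 (F, w=12) cum 220
  y=12 (C, w=175) cum 395
⇒ y* = 4

(5, 4)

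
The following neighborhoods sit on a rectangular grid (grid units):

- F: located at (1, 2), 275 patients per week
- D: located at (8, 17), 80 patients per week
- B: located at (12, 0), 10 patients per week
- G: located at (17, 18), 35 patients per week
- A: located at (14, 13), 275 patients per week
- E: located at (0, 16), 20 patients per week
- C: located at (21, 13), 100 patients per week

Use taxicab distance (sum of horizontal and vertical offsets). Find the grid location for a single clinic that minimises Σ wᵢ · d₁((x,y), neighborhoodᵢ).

Manhattan distance separates: Σwᵢ(|x−xᵢ|+|y−yᵢ|) = Σwᵢ|x−xᵢ| + Σwᵢ|y−yᵢ|, so x and y are optimised independently as 1-D weighted medians.
Total weight W = 795; half = 397.5.
x-coordinate, sorted with cumulative weight:
  x=0 (E, w=20) cum 20
  x=1 (F, w=275) cum 295
  x=8 (D, w=80) cum 375
  x=12 (B, w=10) cum 385
  x=14 (A, w=275) cum 660  ← median
  x=17 (G, w=35) cum 695
  x=21 (C, w=100) cum 795
⇒ x* = 14
y-coordinate, sorted with cumulative weight:
  y=0 (B, w=10) cum 10
  y=2 (F, w=275) cum 285
  y=13 (A, w=275) cum 560  ← median
  y=13 (C, w=100) cum 660
  y=16 (E, w=20) cum 680
  y=17 (D, w=80) cum 760
  y=18 (G, w=35) cum 795
⇒ y* = 13

(14, 13)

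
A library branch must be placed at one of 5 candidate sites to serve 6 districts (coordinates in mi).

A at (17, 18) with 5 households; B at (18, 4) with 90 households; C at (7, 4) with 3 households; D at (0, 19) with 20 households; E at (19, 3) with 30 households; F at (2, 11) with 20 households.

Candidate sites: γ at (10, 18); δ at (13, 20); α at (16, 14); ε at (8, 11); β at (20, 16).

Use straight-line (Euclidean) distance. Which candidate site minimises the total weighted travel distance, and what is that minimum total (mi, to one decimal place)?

ε, total 1931.1 mi

Total weighted distance at each candidate:
  γ (10, 18): total = 2467.5
  δ (13, 20): total = 2668.2
  α (16, 14): total = 1942.5
  ε (8, 11): total = 1931.1
  β (20, 16): total = 2335.3
Minimum is at ε with total 1931.1 mi.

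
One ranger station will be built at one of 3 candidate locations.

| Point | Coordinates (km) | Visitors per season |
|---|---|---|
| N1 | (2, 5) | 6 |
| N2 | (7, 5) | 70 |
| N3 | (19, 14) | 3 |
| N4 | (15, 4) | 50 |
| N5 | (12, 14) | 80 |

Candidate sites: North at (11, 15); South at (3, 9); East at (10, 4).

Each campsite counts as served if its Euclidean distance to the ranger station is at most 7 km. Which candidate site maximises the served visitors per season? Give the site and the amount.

Coverage radius r = 7 km; a point is covered iff (Δx)²+(Δy)² ≤ 7² = 49.
  North (11, 15): covers {N5} → 80
  South (3, 9): covers {N1, N2} → 76
  East (10, 4): covers {N2, N4} → 120
Maximum coverage at East: 120 visitors per season.

East, covering 120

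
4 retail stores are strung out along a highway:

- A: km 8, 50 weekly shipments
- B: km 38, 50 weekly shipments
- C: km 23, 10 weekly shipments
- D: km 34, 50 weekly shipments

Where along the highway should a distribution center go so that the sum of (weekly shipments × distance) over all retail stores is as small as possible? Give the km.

x = 34

For a sum of weighted absolute distances on a line, the optimum is the weighted median (not the mean). Total weight W = 160; half-weight = 80.
Sort by position and accumulate weight:
  km 8 (A, w=50) → cum 50
  km 23 (C, w=10) → cum 60
  km 34 (D, w=50) → cum 110  ≥ 80 → median here
  km 38 (B, w=50) → cum 160
Optimal location: km 34.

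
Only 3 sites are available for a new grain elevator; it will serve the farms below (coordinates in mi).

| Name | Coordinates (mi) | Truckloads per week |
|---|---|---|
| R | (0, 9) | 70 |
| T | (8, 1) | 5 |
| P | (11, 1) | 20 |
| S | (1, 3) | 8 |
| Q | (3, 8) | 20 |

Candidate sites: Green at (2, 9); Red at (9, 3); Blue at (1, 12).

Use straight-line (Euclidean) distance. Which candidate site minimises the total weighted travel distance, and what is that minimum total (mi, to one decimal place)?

Total weighted distance at each candidate:
  Green (2, 9): total = 507.8
  Red (9, 3): total = 1045.1
  Blue (1, 12): total = 745.3
Minimum is at Green with total 507.8 mi.

Green, total 507.8 mi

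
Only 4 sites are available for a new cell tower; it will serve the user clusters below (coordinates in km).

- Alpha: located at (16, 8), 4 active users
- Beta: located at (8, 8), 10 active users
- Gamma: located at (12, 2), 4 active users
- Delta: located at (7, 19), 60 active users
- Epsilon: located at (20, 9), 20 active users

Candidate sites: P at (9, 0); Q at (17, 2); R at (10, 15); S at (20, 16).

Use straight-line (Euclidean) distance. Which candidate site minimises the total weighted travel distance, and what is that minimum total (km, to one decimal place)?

Total weighted distance at each candidate:
  P (9, 0): total = 1568.1
  Q (17, 2): total = 1488.2
  R (10, 15): total = 695.5
  S (20, 16): total = 1185.0
Minimum is at R with total 695.5 km.

R, total 695.5 km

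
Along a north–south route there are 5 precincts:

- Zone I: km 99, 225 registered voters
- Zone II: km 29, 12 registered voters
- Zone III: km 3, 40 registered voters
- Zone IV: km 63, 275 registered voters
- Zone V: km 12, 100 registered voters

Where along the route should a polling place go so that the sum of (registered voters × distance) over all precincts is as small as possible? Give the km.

For a sum of weighted absolute distances on a line, the optimum is the weighted median (not the mean). Total weight W = 652; half-weight = 326.
Sort by position and accumulate weight:
  km 3 (Zone III, w=40) → cum 40
  km 12 (Zone V, w=100) → cum 140
  km 29 (Zone II, w=12) → cum 152
  km 63 (Zone IV, w=275) → cum 427  ≥ 326 → median here
  km 99 (Zone I, w=225) → cum 652
Optimal location: km 63.

x = 63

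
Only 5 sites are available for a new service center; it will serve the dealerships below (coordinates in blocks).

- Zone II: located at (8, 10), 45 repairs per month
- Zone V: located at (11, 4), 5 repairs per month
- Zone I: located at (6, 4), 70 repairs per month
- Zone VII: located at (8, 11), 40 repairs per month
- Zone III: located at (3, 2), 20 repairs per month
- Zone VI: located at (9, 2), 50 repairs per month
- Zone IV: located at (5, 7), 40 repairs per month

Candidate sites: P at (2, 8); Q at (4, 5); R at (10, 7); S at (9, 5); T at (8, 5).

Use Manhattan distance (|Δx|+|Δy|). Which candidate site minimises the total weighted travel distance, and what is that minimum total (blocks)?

Total weighted distance at each candidate:
  P (2, 8): total = 2295
  Q (4, 5): total = 1655
  R (10, 7): total = 1715
  S (9, 5): total = 1415
  T (8, 5): total = 1255
Minimum is at T with total 1255 blocks.

T, total 1255 blocks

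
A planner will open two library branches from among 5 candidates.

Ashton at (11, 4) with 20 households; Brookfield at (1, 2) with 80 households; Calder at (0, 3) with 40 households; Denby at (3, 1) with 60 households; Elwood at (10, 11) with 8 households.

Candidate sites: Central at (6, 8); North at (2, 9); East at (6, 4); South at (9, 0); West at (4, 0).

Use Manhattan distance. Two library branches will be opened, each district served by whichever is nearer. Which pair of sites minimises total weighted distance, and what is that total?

{East, West}, total 988

Evaluate every pair (each demand assigned to the nearer of the two):
  {East, West}: total = 988
  {South, West}: total = 1016
  {Central, West}: total = 1036
  {North, West}: total = 1100
  {Central, East}: total = 1356
  {North, East}: total = 1380
  {East, South}: total = 1388
  {North, South}: total = 1580
  {Central, North}: total = 1736
  {Central, South}: total = 1836
Best pair: {East, West} with total 988.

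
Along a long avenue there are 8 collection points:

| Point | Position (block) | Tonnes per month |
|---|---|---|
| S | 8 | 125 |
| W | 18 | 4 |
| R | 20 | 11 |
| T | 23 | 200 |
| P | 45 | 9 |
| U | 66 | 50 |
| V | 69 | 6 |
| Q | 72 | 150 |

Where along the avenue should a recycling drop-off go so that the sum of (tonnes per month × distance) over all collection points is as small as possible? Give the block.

For a sum of weighted absolute distances on a line, the optimum is the weighted median (not the mean). Total weight W = 555; half-weight = 277.5.
Sort by position and accumulate weight:
  block 8 (S, w=125) → cum 125
  block 18 (W, w=4) → cum 129
  block 20 (R, w=11) → cum 140
  block 23 (T, w=200) → cum 340  ≥ 277.5 → median here
  block 45 (P, w=9) → cum 349
  block 66 (U, w=50) → cum 399
  block 69 (V, w=6) → cum 405
  block 72 (Q, w=150) → cum 555
Optimal location: block 23.

x = 23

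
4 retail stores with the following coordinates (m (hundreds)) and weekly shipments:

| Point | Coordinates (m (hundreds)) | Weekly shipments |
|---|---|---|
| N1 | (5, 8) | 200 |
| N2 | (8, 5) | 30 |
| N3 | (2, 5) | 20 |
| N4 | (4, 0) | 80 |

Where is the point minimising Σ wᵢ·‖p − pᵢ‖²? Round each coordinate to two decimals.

(4.85, 5.61)

The minimiser of Σwᵢ‖p−pᵢ‖² is the weighted centroid p* = (Σwᵢpᵢ)/(Σwᵢ).
Σwᵢ = 330.
Σwᵢxᵢ = 200·5 + 30·8 + 20·2 + 80·4 = 1600.
Σwᵢyᵢ = 200·8 + 30·5 + 20·5 + 80·0 = 1850.
x* = 1600/330 = 4.85, y* = 1850/330 = 5.61.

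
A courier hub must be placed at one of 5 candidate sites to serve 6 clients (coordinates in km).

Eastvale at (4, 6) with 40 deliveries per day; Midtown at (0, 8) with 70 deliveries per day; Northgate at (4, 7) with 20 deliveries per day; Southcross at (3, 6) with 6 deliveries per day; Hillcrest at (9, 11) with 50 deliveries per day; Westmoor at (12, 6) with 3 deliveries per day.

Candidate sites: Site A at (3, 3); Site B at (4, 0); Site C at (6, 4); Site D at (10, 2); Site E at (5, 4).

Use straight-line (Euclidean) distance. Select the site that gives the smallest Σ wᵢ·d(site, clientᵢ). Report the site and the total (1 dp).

Site E, total 1042.8 km

Total weighted distance at each candidate:
  Site A (3, 3): total = 1163.6
  Site B (4, 0): total = 1676.7
  Site C (6, 4): total = 1111.4
  Site D (10, 2): total = 1775.5
  Site E (5, 4): total = 1042.8
Minimum is at Site E with total 1042.8 km.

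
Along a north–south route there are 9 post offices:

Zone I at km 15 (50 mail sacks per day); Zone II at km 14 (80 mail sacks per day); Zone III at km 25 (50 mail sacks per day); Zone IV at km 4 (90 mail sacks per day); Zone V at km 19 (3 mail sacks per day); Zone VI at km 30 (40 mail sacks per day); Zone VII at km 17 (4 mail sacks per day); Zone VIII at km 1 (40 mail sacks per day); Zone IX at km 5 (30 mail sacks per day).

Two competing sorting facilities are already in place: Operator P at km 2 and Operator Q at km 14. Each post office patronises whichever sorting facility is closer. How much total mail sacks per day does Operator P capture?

The indifferent point is the midpoint (2+14)/2 = 8; post offices left of it (closer to Operator P at 2) go to Operator P, those right go to Operator Q.
  Zone VIII at 1 (w=40) → Operator P
  Zone IV at 4 (w=90) → Operator P
  Zone IX at 5 (w=30) → Operator P
  Zone II at 14 (w=80) → Operator Q
  Zone I at 15 (w=50) → Operator Q
  Zone VII at 17 (w=4) → Operator Q
  Zone V at 19 (w=3) → Operator Q
  Zone III at 25 (w=50) → Operator Q
  Zone VI at 30 (w=40) → Operator Q
Operator P captures 160; Operator Q captures 227.

160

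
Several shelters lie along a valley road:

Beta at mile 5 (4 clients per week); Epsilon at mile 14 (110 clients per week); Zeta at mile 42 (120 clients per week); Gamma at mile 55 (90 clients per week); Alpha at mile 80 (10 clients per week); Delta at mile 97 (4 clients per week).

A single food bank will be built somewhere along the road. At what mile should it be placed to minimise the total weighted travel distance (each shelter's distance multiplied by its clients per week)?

x = 42

For a sum of weighted absolute distances on a line, the optimum is the weighted median (not the mean). Total weight W = 338; half-weight = 169.
Sort by position and accumulate weight:
  mile 5 (Beta, w=4) → cum 4
  mile 14 (Epsilon, w=110) → cum 114
  mile 42 (Zeta, w=120) → cum 234  ≥ 169 → median here
  mile 55 (Gamma, w=90) → cum 324
  mile 80 (Alpha, w=10) → cum 334
  mile 97 (Delta, w=4) → cum 338
Optimal location: mile 42.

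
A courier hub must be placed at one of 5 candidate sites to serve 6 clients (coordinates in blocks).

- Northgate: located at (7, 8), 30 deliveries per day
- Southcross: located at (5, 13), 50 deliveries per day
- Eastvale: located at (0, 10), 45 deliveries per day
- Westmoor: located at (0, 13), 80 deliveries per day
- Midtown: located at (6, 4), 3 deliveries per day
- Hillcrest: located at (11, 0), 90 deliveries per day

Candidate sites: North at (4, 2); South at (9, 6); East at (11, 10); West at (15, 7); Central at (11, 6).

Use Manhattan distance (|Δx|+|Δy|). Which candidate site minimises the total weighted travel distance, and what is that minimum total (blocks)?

East, total 3178 blocks

Total weighted distance at each candidate:
  North (4, 2): total = 3432
  South (9, 6): total = 3270
  East (11, 10): total = 3178
  West (15, 7): total = 4586
  Central (11, 6): total = 3506
Minimum is at East with total 3178 blocks.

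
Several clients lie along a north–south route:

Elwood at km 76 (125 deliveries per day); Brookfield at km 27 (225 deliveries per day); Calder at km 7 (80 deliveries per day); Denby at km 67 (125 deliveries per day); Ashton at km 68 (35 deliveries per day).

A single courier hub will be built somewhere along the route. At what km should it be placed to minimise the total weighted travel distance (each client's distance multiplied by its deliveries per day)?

For a sum of weighted absolute distances on a line, the optimum is the weighted median (not the mean). Total weight W = 590; half-weight = 295.
Sort by position and accumulate weight:
  km 7 (Calder, w=80) → cum 80
  km 27 (Brookfield, w=225) → cum 305  ≥ 295 → median here
  km 67 (Denby, w=125) → cum 430
  km 68 (Ashton, w=35) → cum 465
  km 76 (Elwood, w=125) → cum 590
Optimal location: km 27.

x = 27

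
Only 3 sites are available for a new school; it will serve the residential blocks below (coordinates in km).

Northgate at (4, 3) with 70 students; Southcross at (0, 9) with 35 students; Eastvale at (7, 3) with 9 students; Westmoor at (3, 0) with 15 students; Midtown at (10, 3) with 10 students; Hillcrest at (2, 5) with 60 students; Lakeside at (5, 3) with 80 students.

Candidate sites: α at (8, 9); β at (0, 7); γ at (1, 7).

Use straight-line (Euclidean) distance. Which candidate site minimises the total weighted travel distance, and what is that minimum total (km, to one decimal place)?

γ, total 1287.6 km

Total weighted distance at each candidate:
  α (8, 9): total = 2026.5
  β (0, 7): total = 1442.4
  γ (1, 7): total = 1287.6
Minimum is at γ with total 1287.6 km.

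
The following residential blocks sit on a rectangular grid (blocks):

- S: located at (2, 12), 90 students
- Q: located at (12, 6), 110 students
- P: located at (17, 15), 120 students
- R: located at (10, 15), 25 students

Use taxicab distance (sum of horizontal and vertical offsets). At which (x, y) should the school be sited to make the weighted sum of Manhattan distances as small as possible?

Manhattan distance separates: Σwᵢ(|x−xᵢ|+|y−yᵢ|) = Σwᵢ|x−xᵢ| + Σwᵢ|y−yᵢ|, so x and y are optimised independently as 1-D weighted medians.
Total weight W = 345; half = 172.5.
x-coordinate, sorted with cumulative weight:
  x=2 (S, w=90) cum 90
  x=10 (R, w=25) cum 115
  x=12 (Q, w=110) cum 225  ← median
  x=17 (P, w=120) cum 345
⇒ x* = 12
y-coordinate, sorted with cumulative weight:
  y=6 (Q, w=110) cum 110
  y=12 (S, w=90) cum 200  ← median
  y=15 (P, w=120) cum 320
  y=15 (R, w=25) cum 345
⇒ y* = 12

(12, 12)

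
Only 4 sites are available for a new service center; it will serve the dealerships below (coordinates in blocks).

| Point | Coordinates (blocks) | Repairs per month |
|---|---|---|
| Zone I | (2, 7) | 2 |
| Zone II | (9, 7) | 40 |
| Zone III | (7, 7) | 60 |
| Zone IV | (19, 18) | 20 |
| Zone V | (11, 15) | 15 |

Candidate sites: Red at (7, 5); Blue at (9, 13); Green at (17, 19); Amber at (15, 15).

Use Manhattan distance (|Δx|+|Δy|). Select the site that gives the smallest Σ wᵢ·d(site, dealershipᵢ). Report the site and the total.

Total weighted distance at each candidate:
  Red (7, 5): total = 1004
  Blue (9, 13): total = 1106
  Green (17, 19): total = 2384
  Amber (15, 15): total = 1762
Minimum is at Red with total 1004 blocks.

Red, total 1004 blocks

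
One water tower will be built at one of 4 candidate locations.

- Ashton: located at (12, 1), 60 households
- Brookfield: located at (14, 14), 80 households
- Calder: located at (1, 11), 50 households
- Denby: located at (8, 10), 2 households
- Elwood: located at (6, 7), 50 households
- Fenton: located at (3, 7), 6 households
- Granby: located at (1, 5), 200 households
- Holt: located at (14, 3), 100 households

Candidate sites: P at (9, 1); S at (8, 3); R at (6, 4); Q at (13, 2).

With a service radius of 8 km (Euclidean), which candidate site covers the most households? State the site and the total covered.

Coverage radius r = 8 km; a point is covered iff (Δx)²+(Δy)² ≤ 8² = 64.
  P (9, 1): covers {Ashton, Elwood, Holt} → 210
  S (8, 3): covers {Ashton, Denby, Elwood, Fenton, Granby, Holt} → 418
  R (6, 4): covers {Ashton, Denby, Elwood, Fenton, Granby} → 318
  Q (13, 2): covers {Ashton, Holt} → 160
Maximum coverage at S: 418 households.

S, covering 418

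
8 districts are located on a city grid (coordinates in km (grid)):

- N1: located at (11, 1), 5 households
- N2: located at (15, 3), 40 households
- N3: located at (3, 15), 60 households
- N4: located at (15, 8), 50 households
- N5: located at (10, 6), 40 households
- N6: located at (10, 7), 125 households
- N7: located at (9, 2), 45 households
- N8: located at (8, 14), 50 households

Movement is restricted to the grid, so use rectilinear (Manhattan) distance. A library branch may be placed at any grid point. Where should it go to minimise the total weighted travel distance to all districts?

Manhattan distance separates: Σwᵢ(|x−xᵢ|+|y−yᵢ|) = Σwᵢ|x−xᵢ| + Σwᵢ|y−yᵢ|, so x and y are optimised independently as 1-D weighted medians.
Total weight W = 415; half = 207.5.
x-coordinate, sorted with cumulative weight:
  x=3 (N3, w=60) cum 60
  x=8 (N8, w=50) cum 110
  x=9 (N7, w=45) cum 155
  x=10 (N5, w=40) cum 195
  x=10 (N6, w=125) cum 320  ← median
  x=11 (N1, w=5) cum 325
  x=15 (N2, w=40) cum 365
  x=15 (N4, w=50) cum 415
⇒ x* = 10
y-coordinate, sorted with cumulative weight:
  y=1 (N1, w=5) cum 5
  y=2 (N7, w=45) cum 50
  y=3 (N2, w=40) cum 90
  y=6 (N5, w=40) cum 130
  y=7 (N6, w=125) cum 255  ← median
  y=8 (N4, w=50) cum 305
  y=14 (N8, w=50) cum 355
  y=15 (N3, w=60) cum 415
⇒ y* = 7

(10, 7)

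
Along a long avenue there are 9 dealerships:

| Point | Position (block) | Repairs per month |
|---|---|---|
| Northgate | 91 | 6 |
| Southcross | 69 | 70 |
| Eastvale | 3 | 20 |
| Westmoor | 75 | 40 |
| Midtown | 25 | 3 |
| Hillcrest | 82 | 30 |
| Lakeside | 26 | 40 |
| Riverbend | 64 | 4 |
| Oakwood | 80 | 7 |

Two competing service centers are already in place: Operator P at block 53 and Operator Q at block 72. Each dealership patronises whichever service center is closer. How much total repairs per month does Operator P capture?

The indifferent point is the midpoint (53+72)/2 = 62.5; dealerships left of it (closer to Operator P at 53) go to Operator P, those right go to Operator Q.
  Eastvale at 3 (w=20) → Operator P
  Midtown at 25 (w=3) → Operator P
  Lakeside at 26 (w=40) → Operator P
  Riverbend at 64 (w=4) → Operator Q
  Southcross at 69 (w=70) → Operator Q
  Westmoor at 75 (w=40) → Operator Q
  Oakwood at 80 (w=7) → Operator Q
  Hillcrest at 82 (w=30) → Operator Q
  Northgate at 91 (w=6) → Operator Q
Operator P captures 63; Operator Q captures 157.

63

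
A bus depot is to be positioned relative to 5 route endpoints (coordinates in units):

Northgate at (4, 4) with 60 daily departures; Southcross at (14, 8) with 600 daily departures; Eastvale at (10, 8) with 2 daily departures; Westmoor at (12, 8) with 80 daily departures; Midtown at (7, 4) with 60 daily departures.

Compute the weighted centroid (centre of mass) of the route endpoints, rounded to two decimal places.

The minimiser of Σwᵢ‖p−pᵢ‖² is the weighted centroid p* = (Σwᵢpᵢ)/(Σwᵢ).
Σwᵢ = 802.
Σwᵢxᵢ = 60·4 + 600·14 + 2·10 + 80·12 + 60·7 = 10040.
Σwᵢyᵢ = 60·4 + 600·8 + 2·8 + 80·8 + 60·4 = 5936.
x* = 10040/802 = 12.52, y* = 5936/802 = 7.40.

(12.52, 7.40)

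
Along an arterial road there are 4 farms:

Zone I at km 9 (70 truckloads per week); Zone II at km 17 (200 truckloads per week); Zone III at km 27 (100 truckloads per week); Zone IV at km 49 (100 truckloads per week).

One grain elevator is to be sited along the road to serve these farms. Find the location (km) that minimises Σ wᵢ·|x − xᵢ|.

For a sum of weighted absolute distances on a line, the optimum is the weighted median (not the mean). Total weight W = 470; half-weight = 235.
Sort by position and accumulate weight:
  km 9 (Zone I, w=70) → cum 70
  km 17 (Zone II, w=200) → cum 270  ≥ 235 → median here
  km 27 (Zone III, w=100) → cum 370
  km 49 (Zone IV, w=100) → cum 470
Optimal location: km 17.

x = 17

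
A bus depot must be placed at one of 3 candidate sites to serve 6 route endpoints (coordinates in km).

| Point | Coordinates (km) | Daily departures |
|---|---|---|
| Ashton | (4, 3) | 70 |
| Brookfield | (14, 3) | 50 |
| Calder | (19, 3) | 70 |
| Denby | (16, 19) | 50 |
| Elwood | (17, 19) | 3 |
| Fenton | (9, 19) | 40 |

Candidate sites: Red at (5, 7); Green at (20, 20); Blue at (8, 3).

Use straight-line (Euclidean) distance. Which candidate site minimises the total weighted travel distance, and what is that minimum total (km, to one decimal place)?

Blue, total 2940.7 km

Total weighted distance at each candidate:
  Red (5, 7): total = 3171.1
  Green (20, 20): total = 4385.1
  Blue (8, 3): total = 2940.7
Minimum is at Blue with total 2940.7 km.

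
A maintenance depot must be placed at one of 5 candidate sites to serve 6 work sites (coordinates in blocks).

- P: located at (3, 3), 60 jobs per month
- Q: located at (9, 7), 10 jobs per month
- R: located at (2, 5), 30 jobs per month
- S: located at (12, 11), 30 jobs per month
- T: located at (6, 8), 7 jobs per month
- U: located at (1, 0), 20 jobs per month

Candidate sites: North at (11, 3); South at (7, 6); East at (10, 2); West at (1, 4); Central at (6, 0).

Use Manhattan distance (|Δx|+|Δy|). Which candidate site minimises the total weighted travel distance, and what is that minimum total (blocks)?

West, total 1033 blocks

Total weighted distance at each candidate:
  North (11, 3): total = 1470
  South (7, 6): total = 1191
  East (10, 2): total = 1490
  West (1, 4): total = 1033
  Central (6, 0): total = 1396
Minimum is at West with total 1033 blocks.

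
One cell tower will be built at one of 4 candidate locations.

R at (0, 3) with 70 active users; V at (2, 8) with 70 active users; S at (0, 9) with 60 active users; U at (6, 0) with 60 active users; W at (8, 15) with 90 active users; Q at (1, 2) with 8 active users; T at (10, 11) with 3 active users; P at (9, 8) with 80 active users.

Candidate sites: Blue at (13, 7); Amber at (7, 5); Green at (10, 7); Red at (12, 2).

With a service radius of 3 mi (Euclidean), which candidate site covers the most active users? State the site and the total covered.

Green, covering 80

Coverage radius r = 3 mi; a point is covered iff (Δx)²+(Δy)² ≤ 3² = 9.
  Blue (13, 7): covers {none} → 0
  Amber (7, 5): covers {none} → 0
  Green (10, 7): covers {P} → 80
  Red (12, 2): covers {none} → 0
Maximum coverage at Green: 80 active users.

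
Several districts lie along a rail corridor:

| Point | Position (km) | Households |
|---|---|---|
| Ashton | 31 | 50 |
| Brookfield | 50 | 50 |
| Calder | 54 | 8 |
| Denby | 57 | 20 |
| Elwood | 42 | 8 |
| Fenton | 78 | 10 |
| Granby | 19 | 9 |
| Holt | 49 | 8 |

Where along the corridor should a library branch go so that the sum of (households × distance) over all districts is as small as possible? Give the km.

x = 50

For a sum of weighted absolute distances on a line, the optimum is the weighted median (not the mean). Total weight W = 163; half-weight = 81.5.
Sort by position and accumulate weight:
  km 19 (Granby, w=9) → cum 9
  km 31 (Ashton, w=50) → cum 59
  km 42 (Elwood, w=8) → cum 67
  km 49 (Holt, w=8) → cum 75
  km 50 (Brookfield, w=50) → cum 125  ≥ 81.5 → median here
  km 54 (Calder, w=8) → cum 133
  km 57 (Denby, w=20) → cum 153
  km 78 (Fenton, w=10) → cum 163
Optimal location: km 50.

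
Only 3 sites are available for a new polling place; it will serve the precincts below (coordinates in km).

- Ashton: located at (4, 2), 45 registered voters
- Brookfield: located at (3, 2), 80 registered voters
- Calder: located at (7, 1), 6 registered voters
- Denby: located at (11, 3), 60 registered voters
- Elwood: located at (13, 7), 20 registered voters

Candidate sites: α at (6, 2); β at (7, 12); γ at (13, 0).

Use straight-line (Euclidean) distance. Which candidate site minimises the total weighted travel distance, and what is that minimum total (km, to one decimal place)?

Total weighted distance at each candidate:
  α (6, 2): total = 816.5
  β (7, 12): total = 2144.6
  γ (13, 0): total = 1623.6
Minimum is at α with total 816.5 km.

α, total 816.5 km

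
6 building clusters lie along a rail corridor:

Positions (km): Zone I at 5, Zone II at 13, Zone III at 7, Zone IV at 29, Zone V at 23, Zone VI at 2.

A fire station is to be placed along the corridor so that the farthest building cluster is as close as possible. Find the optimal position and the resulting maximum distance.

location 15.5, max distance 13.5

The 1-center on a line is the midpoint of the two extreme points: leftmost at 2, rightmost at 29.
Optimal location = (2 + 29)/2 = 15.5; maximum distance = (29 − 2)/2 = 13.5.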